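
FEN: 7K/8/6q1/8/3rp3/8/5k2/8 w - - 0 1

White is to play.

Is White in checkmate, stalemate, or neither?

White to move; white king on h8.
In check: no.
King squares — g7: attacked by Qg6; h7: attacked by Qg6; g8: attacked by Qg6.
Legal moves for White: none.
Not in check and no legal moves → stalemate.

stalemate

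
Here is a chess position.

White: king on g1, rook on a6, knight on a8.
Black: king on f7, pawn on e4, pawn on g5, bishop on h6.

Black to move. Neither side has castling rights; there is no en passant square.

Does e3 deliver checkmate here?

After e3: white king on g1; in check: no.
White is not in check, so this cannot be checkmate.

no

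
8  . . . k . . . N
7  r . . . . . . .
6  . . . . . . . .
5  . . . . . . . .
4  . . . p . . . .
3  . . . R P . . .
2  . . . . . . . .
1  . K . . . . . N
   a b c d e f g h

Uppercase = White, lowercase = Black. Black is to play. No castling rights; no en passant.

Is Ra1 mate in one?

After Ra1: white king on b1; in check: yes, from the black rook on a1.
White has 3 legal replies: Kc2, Kb2, Kxa1.
In check but a legal move exists → not checkmate.

no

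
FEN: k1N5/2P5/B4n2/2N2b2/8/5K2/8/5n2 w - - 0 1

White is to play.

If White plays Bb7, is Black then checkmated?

yes

After Bb7: black king on a8; in check: yes, from the white bishop on b7.
King squares — a7: attacked by Nc8; b7: attacked by Nc5; b8: attacked by Pc7.
Black has no legal moves → checkmate.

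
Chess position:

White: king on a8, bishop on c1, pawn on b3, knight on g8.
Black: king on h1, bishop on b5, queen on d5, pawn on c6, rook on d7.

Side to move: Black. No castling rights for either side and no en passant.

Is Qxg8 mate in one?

After Qxg8: white king on a8; in check: yes, from the black queen on g8.
King squares — a7: attacked by Rd7; b7: attacked by Rd7; b8: attacked by Qg8.
White has no legal moves → checkmate.

yes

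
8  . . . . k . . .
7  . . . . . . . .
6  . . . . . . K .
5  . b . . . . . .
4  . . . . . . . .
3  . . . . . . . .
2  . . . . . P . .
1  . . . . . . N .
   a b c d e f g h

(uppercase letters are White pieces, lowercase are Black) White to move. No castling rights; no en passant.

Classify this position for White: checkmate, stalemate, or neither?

neither

White to move; white king on g6.
In check: no.
Legal moves for White: Kh7, Kg7, Kh6, Kf6, Kh5, Kg5, Kf5, Nh3, Nf3, Ne2, f3, f4.
White has 12 legal moves and is not in check → neither.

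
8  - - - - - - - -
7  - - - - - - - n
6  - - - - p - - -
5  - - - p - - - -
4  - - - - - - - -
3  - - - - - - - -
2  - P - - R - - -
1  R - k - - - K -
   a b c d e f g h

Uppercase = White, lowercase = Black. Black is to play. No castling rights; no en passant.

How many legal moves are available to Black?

0

Black to move; king on c1.
In check: yes, from the white rook on a1.
Legal moves: none.
Count: 0.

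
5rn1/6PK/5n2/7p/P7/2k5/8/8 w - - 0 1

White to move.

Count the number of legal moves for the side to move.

White to move; king on h7.
In check: yes, from the black knight on f6.
Legal moves: Kh8, Kg6.
Count: 2.

2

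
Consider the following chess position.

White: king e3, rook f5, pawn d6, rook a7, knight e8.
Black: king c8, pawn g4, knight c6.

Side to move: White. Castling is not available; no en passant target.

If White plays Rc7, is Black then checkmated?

no

After Rc7: black king on c8; in check: yes, from the white rook on c7.
Black has 2 legal replies: Kd8, Kb8.
In check but a legal move exists → not checkmate.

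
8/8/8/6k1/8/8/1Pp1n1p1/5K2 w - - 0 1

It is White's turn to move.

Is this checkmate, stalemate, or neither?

neither

White to move; white king on f1.
In check: yes, from the black pawn on g2.
Legal moves for White: Kxg2, Kf2, Kxe2, Ke1.
White is in check but has 4 legal moves → neither.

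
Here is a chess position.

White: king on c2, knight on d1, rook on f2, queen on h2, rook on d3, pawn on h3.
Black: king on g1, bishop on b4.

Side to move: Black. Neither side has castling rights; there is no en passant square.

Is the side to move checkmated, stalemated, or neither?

checkmate

Black to move; black king on g1.
In check: yes, from the white queen on h2.
King squares — f1: attacked by Rf2; h1: attacked by Qh2; f2: attacked by Nd1; g2: attacked by Rf2; h2: attacked by Rf2.
Legal moves for Black: none.
In check with no legal moves → checkmate.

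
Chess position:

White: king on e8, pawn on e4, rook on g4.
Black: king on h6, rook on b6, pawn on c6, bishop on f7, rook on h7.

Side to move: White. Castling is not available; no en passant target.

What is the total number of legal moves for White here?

White to move; king on e8.
In check: yes, from the black bishop on f7.
Legal moves: Kf8, Kd8, Ke7, Kd7.
Count: 4.

4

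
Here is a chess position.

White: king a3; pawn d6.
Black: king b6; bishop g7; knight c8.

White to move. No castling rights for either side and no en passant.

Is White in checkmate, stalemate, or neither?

White to move; white king on a3.
In check: no.
Legal moves for White: Kb4, Ka4, Kb3, Ka2, d7.
White has 5 legal moves and is not in check → neither.

neither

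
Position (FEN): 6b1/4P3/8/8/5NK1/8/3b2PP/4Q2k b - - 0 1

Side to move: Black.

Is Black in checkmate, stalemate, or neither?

neither

Black to move; black king on h1.
In check: yes, from the white queen on e1.
Legal moves for Black: Kxh2, Bxe1.
Black is in check but has 2 legal moves → neither.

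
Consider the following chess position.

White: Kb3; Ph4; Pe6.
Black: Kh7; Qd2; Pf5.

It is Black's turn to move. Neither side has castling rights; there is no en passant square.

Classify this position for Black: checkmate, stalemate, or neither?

neither

Black to move; black king on h7.
In check: no.
Legal moves for Black include: Kh8, Kg8, Kg7, Kh6, Kg6, Qd8, Qd7, Qh6, Qd6, Qg5, Qd5+, Qa5, Qf4, Qd4, Qb4+, Qe3+, Qd3+, Qc3+, ... (list truncated; more exist).
Black has legal moves and is not in check → neither.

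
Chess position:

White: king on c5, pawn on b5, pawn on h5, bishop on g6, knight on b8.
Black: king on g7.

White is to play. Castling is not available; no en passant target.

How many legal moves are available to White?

White to move; king on c5.
In check: no.
Legal moves: Nd7, Nc6, Na6, Be8, Bh7, Bf7, Bf5, Be4, Bd3, Bc2, Bb1, Kd6, Kc6, Kb6, Kd5, Kd4, Kc4, Kb4, h6+, b6.
Count: 20.

20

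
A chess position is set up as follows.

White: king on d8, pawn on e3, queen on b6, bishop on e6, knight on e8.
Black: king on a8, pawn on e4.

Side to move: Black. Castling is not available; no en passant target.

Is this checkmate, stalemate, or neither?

Black to move; black king on a8.
In check: no.
King squares — a7: attacked by Qb6; b7: attacked by Qb6; b8: attacked by Qb6.
Legal moves for Black: none.
Not in check and no legal moves → stalemate.

stalemate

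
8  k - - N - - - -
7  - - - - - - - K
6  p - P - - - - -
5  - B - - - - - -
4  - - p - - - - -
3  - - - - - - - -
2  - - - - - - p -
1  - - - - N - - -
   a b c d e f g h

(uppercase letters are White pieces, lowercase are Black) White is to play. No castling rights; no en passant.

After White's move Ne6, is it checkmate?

After Ne6: black king on a8; in check: no.
Black is not in check, so this cannot be checkmate.

no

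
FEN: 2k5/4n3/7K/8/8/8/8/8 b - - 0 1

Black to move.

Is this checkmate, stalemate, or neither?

neither

Black to move; black king on c8.
In check: no.
Legal moves for Black: Kd8, Kb8, Kd7, Kc7, Kb7, Ng8+, Ng6, Nc6, Nf5+, Nd5.
Black has 10 legal moves and is not in check → neither.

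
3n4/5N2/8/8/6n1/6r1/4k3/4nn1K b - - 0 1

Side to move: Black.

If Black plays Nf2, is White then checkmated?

yes

After Nf2: white king on h1; in check: yes, from the black knight on f2.
King squares — g1: attacked by Rg3; g2: attacked by Ne1; h2: attacked by Nf1.
White has no legal moves → checkmate.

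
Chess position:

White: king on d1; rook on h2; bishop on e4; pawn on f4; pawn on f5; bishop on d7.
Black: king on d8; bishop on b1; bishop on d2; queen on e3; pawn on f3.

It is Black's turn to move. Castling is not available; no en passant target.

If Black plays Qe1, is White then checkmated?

After Qe1: white king on d1; in check: yes, from the black queen on e1.
King squares — c1: attacked by Qe1; e1: attacked by Bd2; c2: attacked by Bb1; d2: attacked by Qe1; e2: attacked by Qe1.
White has no legal moves → checkmate.

yes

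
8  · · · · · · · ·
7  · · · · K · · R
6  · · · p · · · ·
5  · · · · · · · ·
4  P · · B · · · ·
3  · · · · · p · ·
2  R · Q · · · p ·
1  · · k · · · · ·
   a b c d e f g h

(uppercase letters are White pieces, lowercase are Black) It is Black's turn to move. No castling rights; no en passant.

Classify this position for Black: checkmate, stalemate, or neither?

checkmate

Black to move; black king on c1.
In check: yes, from the white queen on c2.
King squares — b1: attacked by Qc2; d1: attacked by Qc2; b2: attacked by Ra2; c2: attacked by Ra2; d2: attacked by Qc2.
Legal moves for Black: none.
In check with no legal moves → checkmate.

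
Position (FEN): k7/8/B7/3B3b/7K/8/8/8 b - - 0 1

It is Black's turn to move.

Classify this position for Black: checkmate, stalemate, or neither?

Black to move; black king on a8.
In check: yes, from the white bishop on d5.
King squares — a7: available; b7: attacked by Bd5; b8: available.
Legal moves for Black: Kb8, Ka7.
Black is in check but has 2 legal moves → neither.

neither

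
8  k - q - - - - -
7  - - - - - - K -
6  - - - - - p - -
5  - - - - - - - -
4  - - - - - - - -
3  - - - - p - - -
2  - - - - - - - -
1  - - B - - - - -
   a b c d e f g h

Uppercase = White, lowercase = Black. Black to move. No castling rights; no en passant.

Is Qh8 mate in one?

no

After Qh8: white king on g7; in check: yes, from the black queen on h8.
White has 3 legal replies: Kxh8, Kf7, Kg6.
In check but a legal move exists → not checkmate.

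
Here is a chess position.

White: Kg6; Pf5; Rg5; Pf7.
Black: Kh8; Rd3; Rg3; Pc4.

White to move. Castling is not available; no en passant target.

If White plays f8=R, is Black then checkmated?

After f8=R: black king on h8; in check: yes, from the white rook on f8.
King squares — g7: attacked by Kg6; h7: attacked by Kg6; g8: attacked by Rf8.
Black has no legal moves → checkmate.

yes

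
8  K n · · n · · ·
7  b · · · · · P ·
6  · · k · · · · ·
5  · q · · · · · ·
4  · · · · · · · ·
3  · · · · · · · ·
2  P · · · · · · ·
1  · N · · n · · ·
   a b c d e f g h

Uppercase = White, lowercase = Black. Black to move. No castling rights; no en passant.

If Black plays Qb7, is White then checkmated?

yes

After Qb7: white king on a8; in check: yes, from the black queen on b7.
King squares — a7: attacked by Qb7; b7: attacked by Kc6; b8: attacked by Ba7.
White has no legal moves → checkmate.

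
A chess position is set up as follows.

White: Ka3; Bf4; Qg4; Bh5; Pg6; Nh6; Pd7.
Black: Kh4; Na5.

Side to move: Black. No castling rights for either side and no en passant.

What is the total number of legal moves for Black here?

0

Black to move; king on h4.
In check: yes, from the white queen on g4.
Legal moves: none.
Count: 0.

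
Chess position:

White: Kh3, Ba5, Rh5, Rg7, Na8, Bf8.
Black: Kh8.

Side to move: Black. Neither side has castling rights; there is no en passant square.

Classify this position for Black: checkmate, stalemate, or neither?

checkmate

Black to move; black king on h8.
In check: yes, from the white rook on h5.
King squares — g7: attacked by Bf8; h7: attacked by Rh5; g8: attacked by Rg7.
Legal moves for Black: none.
In check with no legal moves → checkmate.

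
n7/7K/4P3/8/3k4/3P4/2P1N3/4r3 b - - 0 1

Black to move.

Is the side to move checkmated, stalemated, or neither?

Black to move; black king on d4.
In check: yes, from the white knight on e2.
Legal moves for Black: Ke5, Kd5, Kc5, Ke3, Rxe2.
Black is in check but has 5 legal moves → neither.

neither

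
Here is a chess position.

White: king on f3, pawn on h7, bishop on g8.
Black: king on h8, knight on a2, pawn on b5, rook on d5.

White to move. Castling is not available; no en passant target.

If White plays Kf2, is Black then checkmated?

no

After Kf2: black king on h8; in check: no.
Black is not in check, so this cannot be checkmate.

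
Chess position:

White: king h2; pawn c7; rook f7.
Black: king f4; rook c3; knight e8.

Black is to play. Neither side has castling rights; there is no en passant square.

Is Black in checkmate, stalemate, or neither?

Black to move; black king on f4.
In check: yes, from the white rook on f7.
Legal moves for Black: Kg5, Ke5, Kg4, Ke4, Ke3, Nf6.
Black is in check but has 6 legal moves → neither.

neither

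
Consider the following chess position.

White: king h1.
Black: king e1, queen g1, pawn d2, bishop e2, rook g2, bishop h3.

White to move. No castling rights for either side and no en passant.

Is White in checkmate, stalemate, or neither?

checkmate

White to move; white king on h1.
In check: yes, from the black queen on g1.
King squares — g1: attacked by Rg2; g2: attacked by Qg1; h2: attacked by Qg1.
Legal moves for White: none.
In check with no legal moves → checkmate.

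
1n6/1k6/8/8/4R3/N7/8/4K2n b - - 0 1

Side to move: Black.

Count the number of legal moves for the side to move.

12

Black to move; king on b7.
In check: no.
Legal moves: Nd7, Nc6, Na6, Kc8, Ka8, Kc7, Ka7, Kc6, Kb6, Ka6, Ng3, Nf2.
Count: 12.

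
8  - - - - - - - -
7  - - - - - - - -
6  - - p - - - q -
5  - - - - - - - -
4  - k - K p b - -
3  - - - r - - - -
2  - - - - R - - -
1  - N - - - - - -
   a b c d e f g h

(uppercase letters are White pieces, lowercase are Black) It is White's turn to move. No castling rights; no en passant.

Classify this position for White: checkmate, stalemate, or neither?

White to move; white king on d4.
In check: yes, from the black rook on d3.
King squares — c3: attacked by Rd3; d3: attacked by Pe4; e3: attacked by Rd3; c4: attacked by Kb4; e4: attacked by Qg6; c5: attacked by Kb4; d5: attacked by Rd3; e5: attacked by Bf4.
Legal moves for White: none.
In check with no legal moves → checkmate.

checkmate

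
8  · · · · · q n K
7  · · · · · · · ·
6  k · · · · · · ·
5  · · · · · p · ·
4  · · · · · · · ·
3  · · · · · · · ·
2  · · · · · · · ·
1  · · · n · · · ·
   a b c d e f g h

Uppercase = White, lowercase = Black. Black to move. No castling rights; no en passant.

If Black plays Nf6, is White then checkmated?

After Nf6: white king on h8; in check: yes, from the black queen on f8.
King squares — g7: attacked by Qf8; h7: attacked by Nf6; g8: attacked by Nf6.
White has no legal moves → checkmate.

yes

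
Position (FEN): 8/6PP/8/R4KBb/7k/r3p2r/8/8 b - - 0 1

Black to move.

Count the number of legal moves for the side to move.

1

Black to move; king on h4.
In check: yes, from the white bishop on g5.
Legal moves: Kg3.
Count: 1.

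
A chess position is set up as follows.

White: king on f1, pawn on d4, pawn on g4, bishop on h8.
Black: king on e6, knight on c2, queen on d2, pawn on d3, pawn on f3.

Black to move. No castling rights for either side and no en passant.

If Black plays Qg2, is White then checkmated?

yes

After Qg2: white king on f1; in check: yes, from the black queen on g2.
King squares — e1: attacked by Nc2; g1: attacked by Qg2; e2: attacked by Qg2; f2: attacked by Qg2; g2: attacked by Pf3.
White has no legal moves → checkmate.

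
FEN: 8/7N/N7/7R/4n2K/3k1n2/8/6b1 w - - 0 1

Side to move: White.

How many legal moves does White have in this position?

White to move; king on h4.
In check: yes, from the black knight on f3.
Legal moves: Kg4, Kh3.
Count: 2.

2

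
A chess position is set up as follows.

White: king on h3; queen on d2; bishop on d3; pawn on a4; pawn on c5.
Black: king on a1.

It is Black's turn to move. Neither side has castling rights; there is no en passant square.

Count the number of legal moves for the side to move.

Black to move; king on a1.
In check: no.
Legal moves: none.
Count: 0.

0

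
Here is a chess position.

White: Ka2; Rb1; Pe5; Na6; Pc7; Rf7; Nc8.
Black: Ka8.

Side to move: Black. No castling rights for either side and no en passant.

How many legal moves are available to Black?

Black to move; king on a8.
In check: no.
Legal moves: none.
Count: 0.

0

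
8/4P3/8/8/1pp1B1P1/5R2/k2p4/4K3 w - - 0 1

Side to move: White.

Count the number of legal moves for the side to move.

White to move; king on e1.
In check: yes, from the black pawn on d2.
Legal moves: Kf2, Ke2, Kxd2, Kf1, Kd1.
Count: 5.

5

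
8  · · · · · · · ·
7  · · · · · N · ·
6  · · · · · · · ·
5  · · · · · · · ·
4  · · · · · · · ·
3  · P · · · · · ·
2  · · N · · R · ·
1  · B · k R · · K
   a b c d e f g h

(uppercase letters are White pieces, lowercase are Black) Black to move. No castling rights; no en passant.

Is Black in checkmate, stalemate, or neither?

Black to move; black king on d1.
In check: yes, from the white rook on e1.
King squares — c1: attacked by Re1; e1: attacked by Nc2; c2: attacked by Bb1; d2: attacked by Rf2; e2: attacked by Re1.
Legal moves for Black: none.
In check with no legal moves → checkmate.

checkmate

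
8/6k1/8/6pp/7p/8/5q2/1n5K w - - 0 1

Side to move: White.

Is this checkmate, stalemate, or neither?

White to move; white king on h1.
In check: no.
King squares — g1: attacked by Qf2; g2: attacked by Qf2; h2: attacked by Qf2.
Legal moves for White: none.
Not in check and no legal moves → stalemate.

stalemate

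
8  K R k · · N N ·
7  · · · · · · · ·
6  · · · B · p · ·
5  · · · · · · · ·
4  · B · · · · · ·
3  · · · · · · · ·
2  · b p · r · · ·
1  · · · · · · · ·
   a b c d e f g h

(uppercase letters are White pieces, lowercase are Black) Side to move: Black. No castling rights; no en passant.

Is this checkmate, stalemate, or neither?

checkmate

Black to move; black king on c8.
In check: yes, from the white rook on b8.
King squares — b7: attacked by Ka8; c7: attacked by Bd6; d7: attacked by Nf8; b8: attacked by Bd6; d8: attacked by Rb8.
Legal moves for Black: none.
In check with no legal moves → checkmate.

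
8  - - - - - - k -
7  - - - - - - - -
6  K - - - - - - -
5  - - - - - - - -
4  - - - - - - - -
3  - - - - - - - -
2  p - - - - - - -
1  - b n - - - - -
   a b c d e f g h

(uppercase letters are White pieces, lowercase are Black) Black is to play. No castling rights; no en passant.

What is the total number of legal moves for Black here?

Black to move; king on g8.
In check: no.
Legal moves: Kh8, Kf8, Kh7, Kg7, Kf7, Nd3, Nb3, Ne2, Bh7, Bg6, Bf5, Be4, Bd3+, Bc2, a1=Q+, a1=R+, a1=B, a1=N.
Count: 18.

18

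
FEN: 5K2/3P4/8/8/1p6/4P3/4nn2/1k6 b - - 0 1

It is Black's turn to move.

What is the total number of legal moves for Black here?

18

Black to move; king on b1.
In check: no.
Legal moves: Ng4, Ne4, Nh3, Nd3, Nh1, Nd1, Nf4, Nd4, Ng3, Nc3, Ng1, Nc1, Kc2, Kb2, Ka2, Kc1, Ka1, b3.
Count: 18.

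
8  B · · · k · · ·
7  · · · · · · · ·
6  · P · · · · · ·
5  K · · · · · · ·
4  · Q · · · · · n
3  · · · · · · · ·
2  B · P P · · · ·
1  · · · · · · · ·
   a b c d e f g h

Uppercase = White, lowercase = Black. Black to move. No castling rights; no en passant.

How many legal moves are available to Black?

6

Black to move; king on e8.
In check: no.
Legal moves: Kd8, Kd7, Ng6, Nf5, Nf3, Ng2.
Count: 6.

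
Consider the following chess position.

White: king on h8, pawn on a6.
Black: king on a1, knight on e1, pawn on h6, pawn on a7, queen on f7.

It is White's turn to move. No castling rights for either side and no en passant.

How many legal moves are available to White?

White to move; king on h8.
In check: no.
Legal moves: none.
Count: 0.

0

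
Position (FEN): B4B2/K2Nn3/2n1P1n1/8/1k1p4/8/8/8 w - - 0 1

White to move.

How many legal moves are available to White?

White to move; king on a7.
In check: yes, from the black knight on c6.
Legal moves: Kb7, Kb6, Ka6, Bxc6.
Count: 4.

4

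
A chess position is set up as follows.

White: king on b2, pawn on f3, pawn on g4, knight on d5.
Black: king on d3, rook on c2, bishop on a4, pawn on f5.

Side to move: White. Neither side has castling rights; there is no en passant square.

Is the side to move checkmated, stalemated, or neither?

neither

White to move; white king on b2.
In check: yes, from the black rook on c2.
King squares — a1: available; b1: available; c1: attacked by Rc2; a2: attacked by Rc2; c2: attacked by Kd3; a3: available; b3: attacked by Ba4; c3: attacked by Rc2.
Legal moves for White: Ka3, Kb1, Ka1.
White is in check but has 3 legal moves → neither.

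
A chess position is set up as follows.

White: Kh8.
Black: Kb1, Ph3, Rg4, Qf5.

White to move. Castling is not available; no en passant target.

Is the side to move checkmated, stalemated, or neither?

stalemate

White to move; white king on h8.
In check: no.
King squares — g7: attacked by Rg4; h7: attacked by Qf5; g8: attacked by Rg4.
Legal moves for White: none.
Not in check and no legal moves → stalemate.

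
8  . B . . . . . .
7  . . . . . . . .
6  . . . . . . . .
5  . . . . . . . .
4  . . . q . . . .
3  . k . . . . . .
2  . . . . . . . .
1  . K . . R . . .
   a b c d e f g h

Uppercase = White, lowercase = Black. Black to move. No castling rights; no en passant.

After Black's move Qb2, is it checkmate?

yes

After Qb2: white king on b1; in check: yes, from the black queen on b2.
King squares — a1: attacked by Qb2; c1: attacked by Qb2; a2: attacked by Qb2; b2: attacked by Kb3; c2: attacked by Qb2.
White has no legal moves → checkmate.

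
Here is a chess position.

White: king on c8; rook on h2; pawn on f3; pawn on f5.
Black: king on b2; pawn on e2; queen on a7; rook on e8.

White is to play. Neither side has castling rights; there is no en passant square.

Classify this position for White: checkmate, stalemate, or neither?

White to move; white king on c8.
In check: yes, from the black rook on e8.
King squares — b7: attacked by Qa7; c7: attacked by Qa7; d7: attacked by Qa7; b8: attacked by Qa7; d8: attacked by Re8.
Legal moves for White: none.
In check with no legal moves → checkmate.

checkmate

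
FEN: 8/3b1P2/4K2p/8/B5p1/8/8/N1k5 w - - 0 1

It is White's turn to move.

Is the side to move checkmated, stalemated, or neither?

neither

White to move; white king on e6.
In check: yes, from the black bishop on d7.
King squares — d5: available; e5: available; f5: attacked by Bd7; d6: available; f6: available; d7: available; e7: available; f7: own pawn.
Legal moves for White: Ke7, Kxd7, Kf6, Kd6, Ke5, Kd5, Bxd7.
White is in check but has 7 legal moves → neither.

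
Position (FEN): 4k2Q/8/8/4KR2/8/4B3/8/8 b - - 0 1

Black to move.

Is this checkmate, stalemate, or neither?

neither

Black to move; black king on e8.
In check: yes, from the white queen on h8.
King squares — d7: available; e7: available; f7: attacked by Rf5; d8: attacked by Qh8; f8: attacked by Rf5.
Legal moves for Black: Ke7, Kd7.
Black is in check but has 2 legal moves → neither.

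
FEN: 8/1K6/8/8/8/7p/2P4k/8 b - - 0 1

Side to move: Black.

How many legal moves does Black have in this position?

4

Black to move; king on h2.
In check: no.
Legal moves: Kg3, Kg2, Kh1, Kg1.
Count: 4.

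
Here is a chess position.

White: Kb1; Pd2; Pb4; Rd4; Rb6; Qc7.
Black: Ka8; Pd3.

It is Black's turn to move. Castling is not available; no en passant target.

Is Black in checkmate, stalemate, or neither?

Black to move; black king on a8.
In check: no.
King squares — a7: attacked by Qc7; b7: attacked by Rb6; b8: attacked by Rb6.
Legal moves for Black: none.
Not in check and no legal moves → stalemate.

stalemate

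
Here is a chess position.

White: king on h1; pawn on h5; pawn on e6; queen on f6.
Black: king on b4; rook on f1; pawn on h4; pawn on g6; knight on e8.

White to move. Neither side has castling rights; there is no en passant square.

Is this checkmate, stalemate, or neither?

neither

White to move; white king on h1.
In check: yes, from the black rook on f1.
King squares — g1: attacked by Rf1; g2: available; h2: available.
Legal moves for White: Kh2, Kg2, Qxf1.
White is in check but has 3 legal moves → neither.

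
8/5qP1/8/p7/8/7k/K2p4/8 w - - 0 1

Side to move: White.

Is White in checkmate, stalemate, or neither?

neither

White to move; white king on a2.
In check: yes, from the black queen on f7.
Legal moves for White: Ka3, Kb2, Kb1, Ka1.
White is in check but has 4 legal moves → neither.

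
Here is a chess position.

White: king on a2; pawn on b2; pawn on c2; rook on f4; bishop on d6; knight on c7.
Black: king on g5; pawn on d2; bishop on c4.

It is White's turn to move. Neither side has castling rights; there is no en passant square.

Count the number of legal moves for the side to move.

White to move; king on a2.
In check: yes, from the black bishop on c4.
Legal moves: Ka3, Kb1, Ka1, Rxc4, b3.
Count: 5.

5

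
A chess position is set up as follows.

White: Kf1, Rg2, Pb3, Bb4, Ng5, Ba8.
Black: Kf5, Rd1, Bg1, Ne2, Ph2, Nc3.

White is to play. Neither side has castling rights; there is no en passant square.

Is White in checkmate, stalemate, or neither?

White to move; white king on f1.
In check: yes, from the black rook on d1.
King squares — e1: attacked by Rd1; g1: attacked by Rd1; e2: attacked by Nc3; f2: attacked by Bg1; g2: own rook.
Legal moves for White: none.
In check with no legal moves → checkmate.

checkmate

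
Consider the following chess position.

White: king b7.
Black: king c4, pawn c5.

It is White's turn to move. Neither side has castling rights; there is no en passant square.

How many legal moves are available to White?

White to move; king on b7.
In check: no.
Legal moves: Kc8, Kb8, Ka8, Kc7, Ka7, Kc6, Kb6, Ka6.
Count: 8.

8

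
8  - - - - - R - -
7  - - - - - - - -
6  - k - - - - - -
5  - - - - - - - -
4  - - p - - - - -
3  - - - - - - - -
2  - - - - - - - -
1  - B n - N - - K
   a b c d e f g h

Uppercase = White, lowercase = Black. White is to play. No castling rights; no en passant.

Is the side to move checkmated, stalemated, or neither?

neither

White to move; white king on h1.
In check: no.
Legal moves for White include: Rh8, Rg8, Re8, Rd8, Rc8, Rb8+, Ra8, Rf7, Rf6+, Rf5, Rf4, Rf3, Rf2, Rf1, Kh2, Kg2, Kg1, Nf3, ... (list truncated; more exist).
White has legal moves and is not in check → neither.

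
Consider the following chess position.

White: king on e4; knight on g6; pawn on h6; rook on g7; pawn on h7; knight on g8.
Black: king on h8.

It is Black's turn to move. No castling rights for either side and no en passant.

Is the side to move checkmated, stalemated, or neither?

Black to move; black king on h8.
In check: yes, from the white knight on g6.
King squares — g7: attacked by Ph6; h7: attacked by Rg7; g8: attacked by Rg7.
Legal moves for Black: none.
In check with no legal moves → checkmate.

checkmate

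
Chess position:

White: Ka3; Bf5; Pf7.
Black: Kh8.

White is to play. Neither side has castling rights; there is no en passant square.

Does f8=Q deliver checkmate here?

After f8=Q: black king on h8; in check: yes, from the white queen on f8.
King squares — g7: attacked by Qf8; h7: attacked by Bf5; g8: attacked by Qf8.
Black has no legal moves → checkmate.

yes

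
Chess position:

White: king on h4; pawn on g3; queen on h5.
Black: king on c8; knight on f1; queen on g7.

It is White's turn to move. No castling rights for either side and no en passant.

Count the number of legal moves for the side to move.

19

White to move; king on h4.
In check: no.
Legal moves: Qh8+, Qe8+, Qh7, Qf7, Qh6, Qg6, Qg5, Qf5+, Qe5, Qd5, Qc5+, Qb5, Qa5, Qg4+, Qf3, Qe2, Qd1, Kh3, g4.
Count: 19.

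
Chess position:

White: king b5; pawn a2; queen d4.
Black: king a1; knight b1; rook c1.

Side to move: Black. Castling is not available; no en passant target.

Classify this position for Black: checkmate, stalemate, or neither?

Black to move; black king on a1.
In check: yes, from the white queen on d4.
King squares — b1: own knight; a2: available; b2: attacked by Qd4.
Legal moves for Black: Kxa2, Rc3, Nc3+.
Black is in check but has 3 legal moves → neither.

neither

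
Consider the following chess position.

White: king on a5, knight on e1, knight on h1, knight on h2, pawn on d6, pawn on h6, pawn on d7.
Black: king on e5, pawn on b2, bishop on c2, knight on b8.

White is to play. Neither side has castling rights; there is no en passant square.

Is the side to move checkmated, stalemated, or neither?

neither

White to move; white king on a5.
In check: no.
Legal moves for White: Kb6, Kb5, Kb4, Ng4+, Nhf3+, Nf1, Ng3, Nf2, Nef3+, Nd3+, Ng2, Nxc2, d8=Q, d8=R, d8=B, d8=N, h7.
White has 17 legal moves and is not in check → neither.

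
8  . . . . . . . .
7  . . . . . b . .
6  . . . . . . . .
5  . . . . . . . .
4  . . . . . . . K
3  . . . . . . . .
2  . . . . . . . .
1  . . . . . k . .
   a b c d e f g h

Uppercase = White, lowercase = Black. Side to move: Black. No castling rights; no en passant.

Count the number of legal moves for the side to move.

Black to move; king on f1.
In check: no.
Legal moves: Bg8, Be8, Bg6, Be6, Bh5, Bd5, Bc4, Bb3, Ba2, Kg2, Kf2, Ke2, Kg1, Ke1.
Count: 14.

14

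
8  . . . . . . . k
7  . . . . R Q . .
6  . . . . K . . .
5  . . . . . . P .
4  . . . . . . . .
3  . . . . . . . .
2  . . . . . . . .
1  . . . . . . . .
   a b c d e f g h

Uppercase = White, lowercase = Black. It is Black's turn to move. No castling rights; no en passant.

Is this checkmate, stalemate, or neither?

stalemate

Black to move; black king on h8.
In check: no.
King squares — g7: attacked by Qf7; h7: attacked by Qf7; g8: attacked by Qf7.
Legal moves for Black: none.
Not in check and no legal moves → stalemate.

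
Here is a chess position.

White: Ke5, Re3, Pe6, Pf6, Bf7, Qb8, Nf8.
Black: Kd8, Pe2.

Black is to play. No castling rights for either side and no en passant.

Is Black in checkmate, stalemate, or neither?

checkmate

Black to move; black king on d8.
In check: yes, from the white queen on b8.
King squares — c7: attacked by Qb8; d7: attacked by Pe6; e7: attacked by Pf6; c8: attacked by Qb8; e8: attacked by Bf7.
Legal moves for Black: none.
In check with no legal moves → checkmate.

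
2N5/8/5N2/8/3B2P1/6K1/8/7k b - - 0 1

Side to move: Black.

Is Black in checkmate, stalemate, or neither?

stalemate

Black to move; black king on h1.
In check: no.
King squares — g1: attacked by Bd4; g2: attacked by Kg3; h2: attacked by Kg3.
Legal moves for Black: none.
Not in check and no legal moves → stalemate.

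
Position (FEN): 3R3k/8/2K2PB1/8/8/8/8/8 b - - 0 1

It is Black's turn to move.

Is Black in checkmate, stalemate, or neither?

Black to move; black king on h8.
In check: yes, from the white rook on d8.
King squares — g7: attacked by Pf6; h7: attacked by Bg6; g8: attacked by Rd8.
Legal moves for Black: none.
In check with no legal moves → checkmate.

checkmate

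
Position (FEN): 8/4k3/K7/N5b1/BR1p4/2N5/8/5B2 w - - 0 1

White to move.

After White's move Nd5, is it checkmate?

After Nd5: black king on e7; in check: yes, from the white knight on d5.
Black has 5 legal replies: Kf8, Kd8, Kf7, Ke6, Kd6.
In check but a legal move exists → not checkmate.

no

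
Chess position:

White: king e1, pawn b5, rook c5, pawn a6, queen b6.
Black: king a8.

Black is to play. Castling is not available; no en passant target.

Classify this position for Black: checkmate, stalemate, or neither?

stalemate

Black to move; black king on a8.
In check: no.
King squares — a7: attacked by Qb6; b7: attacked by Pa6; b8: attacked by Qb6.
Legal moves for Black: none.
Not in check and no legal moves → stalemate.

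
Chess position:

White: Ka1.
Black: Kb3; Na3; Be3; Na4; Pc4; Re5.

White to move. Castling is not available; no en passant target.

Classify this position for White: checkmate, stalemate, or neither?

stalemate

White to move; white king on a1.
In check: no.
King squares — b1: attacked by Na3; a2: attacked by Kb3; b2: attacked by Kb3.
Legal moves for White: none.
Not in check and no legal moves → stalemate.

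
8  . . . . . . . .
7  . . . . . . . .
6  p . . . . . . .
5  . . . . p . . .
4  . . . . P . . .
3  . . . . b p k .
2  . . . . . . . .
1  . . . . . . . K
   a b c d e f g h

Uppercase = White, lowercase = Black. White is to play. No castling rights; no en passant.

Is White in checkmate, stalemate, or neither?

stalemate

White to move; white king on h1.
In check: no.
King squares — g1: attacked by Be3; g2: attacked by Pf3; h2: attacked by Kg3.
Legal moves for White: none.
Not in check and no legal moves → stalemate.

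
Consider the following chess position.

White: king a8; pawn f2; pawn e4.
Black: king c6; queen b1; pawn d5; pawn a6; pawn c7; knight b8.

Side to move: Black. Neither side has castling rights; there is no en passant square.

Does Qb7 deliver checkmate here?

yes

After Qb7: white king on a8; in check: yes, from the black queen on b7.
King squares — a7: attacked by Qb7; b7: attacked by Kc6; b8: attacked by Qb7.
White has no legal moves → checkmate.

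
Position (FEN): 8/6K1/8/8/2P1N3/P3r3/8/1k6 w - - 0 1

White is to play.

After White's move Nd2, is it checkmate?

no

After Nd2: black king on b1; in check: yes, from the white knight on d2.
Black has 5 legal replies: Kc2, Kb2, Ka2, Kc1, Ka1.
In check but a legal move exists → not checkmate.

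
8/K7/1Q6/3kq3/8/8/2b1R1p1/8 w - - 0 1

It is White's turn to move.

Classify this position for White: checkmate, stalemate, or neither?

neither

White to move; white king on a7.
In check: no.
Legal moves for White include: Ka8, Kb7, Ka6, Qd8+, Qb8, Qc7, Qb7+, Qh6, Qg6, Qf6, Qe6+, Qd6+, Qc6+, Qa6, Qc5+, Qb5+, Qa5+, Qd4+, ... (list truncated; more exist).
White has legal moves and is not in check → neither.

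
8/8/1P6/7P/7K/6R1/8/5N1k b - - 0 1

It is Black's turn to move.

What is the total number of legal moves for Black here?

Black to move; king on h1.
In check: no.
Legal moves: none.
Count: 0.

0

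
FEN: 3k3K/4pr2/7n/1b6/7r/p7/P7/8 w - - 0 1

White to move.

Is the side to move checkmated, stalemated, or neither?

stalemate

White to move; white king on h8.
In check: no.
King squares — g7: attacked by Rf7; h7: attacked by Rf7; g8: attacked by Nh6.
Legal moves for White: none.
Not in check and no legal moves → stalemate.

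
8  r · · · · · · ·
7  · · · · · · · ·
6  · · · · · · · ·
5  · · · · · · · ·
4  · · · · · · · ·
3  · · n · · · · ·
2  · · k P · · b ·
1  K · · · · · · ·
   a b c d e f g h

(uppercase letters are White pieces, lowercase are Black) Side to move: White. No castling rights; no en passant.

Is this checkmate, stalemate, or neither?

White to move; white king on a1.
In check: yes, from the black rook on a8.
King squares — b1: attacked by Kc2; a2: attacked by Nc3; b2: attacked by Kc2.
Legal moves for White: none.
In check with no legal moves → checkmate.

checkmate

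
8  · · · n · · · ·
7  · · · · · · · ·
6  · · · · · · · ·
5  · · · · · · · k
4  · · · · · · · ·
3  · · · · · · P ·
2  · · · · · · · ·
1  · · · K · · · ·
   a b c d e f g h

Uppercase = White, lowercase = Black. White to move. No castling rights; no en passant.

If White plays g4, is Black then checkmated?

no

After g4: black king on h5; in check: yes, from the white pawn on g4.
Black has 5 legal replies: Kh6, Kg6, Kg5, Kh4, Kxg4.
In check but a legal move exists → not checkmate.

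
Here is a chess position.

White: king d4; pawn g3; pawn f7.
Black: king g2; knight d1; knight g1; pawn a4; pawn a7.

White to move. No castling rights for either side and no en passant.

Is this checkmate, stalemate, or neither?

White to move; white king on d4.
In check: no.
Legal moves for White: Ke5, Kd5, Kc5, Ke4, Kc4, Kd3, f8=Q, f8=R, f8=B, f8=N, g4.
White has 11 legal moves and is not in check → neither.

neither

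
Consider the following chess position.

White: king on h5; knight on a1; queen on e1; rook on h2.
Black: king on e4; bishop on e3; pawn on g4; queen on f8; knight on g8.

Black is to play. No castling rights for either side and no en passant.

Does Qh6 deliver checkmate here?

After Qh6: white king on h5; in check: yes, from the black queen on h6.
White has 1 legal reply: Kxg4.
In check but a legal move exists → not checkmate.

no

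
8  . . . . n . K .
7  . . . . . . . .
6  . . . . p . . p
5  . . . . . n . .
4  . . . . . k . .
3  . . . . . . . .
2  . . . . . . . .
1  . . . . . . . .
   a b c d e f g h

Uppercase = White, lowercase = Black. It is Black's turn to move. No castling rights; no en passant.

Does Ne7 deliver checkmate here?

After Ne7: white king on g8; in check: yes, from the black knight on e7.
White has 4 legal replies: Kh8, Kf8, Kh7, Kf7.
In check but a legal move exists → not checkmate.

no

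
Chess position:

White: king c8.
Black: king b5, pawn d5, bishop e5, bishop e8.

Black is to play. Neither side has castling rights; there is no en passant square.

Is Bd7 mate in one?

no

After Bd7: white king on c8; in check: yes, from the black bishop on d7.
White has 3 legal replies: Kd8, Kxd7, Kb7.
In check but a legal move exists → not checkmate.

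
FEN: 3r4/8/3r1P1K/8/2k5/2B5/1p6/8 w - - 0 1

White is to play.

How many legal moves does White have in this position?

12

White to move; king on h6.
In check: no.
Legal moves: Kh7, Kg7, Kg6, Kh5, Kg5, Be5, Ba5, Bd4, Bb4, Bd2, Bxb2, Be1.
Count: 12.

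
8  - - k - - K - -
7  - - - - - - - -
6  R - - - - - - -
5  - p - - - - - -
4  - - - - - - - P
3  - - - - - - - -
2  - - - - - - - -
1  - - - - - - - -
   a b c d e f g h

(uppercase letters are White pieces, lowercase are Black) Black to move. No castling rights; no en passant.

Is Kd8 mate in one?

no

After Kd8: white king on f8; in check: no.
White is not in check, so this cannot be checkmate.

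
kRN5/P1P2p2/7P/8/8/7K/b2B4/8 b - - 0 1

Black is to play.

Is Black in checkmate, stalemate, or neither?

Black to move; black king on a8.
In check: yes, from the white rook on b8.
King squares — a7: attacked by Nc8; b7: attacked by Rb8; b8: attacked by Pa7.
Legal moves for Black: none.
In check with no legal moves → checkmate.

checkmate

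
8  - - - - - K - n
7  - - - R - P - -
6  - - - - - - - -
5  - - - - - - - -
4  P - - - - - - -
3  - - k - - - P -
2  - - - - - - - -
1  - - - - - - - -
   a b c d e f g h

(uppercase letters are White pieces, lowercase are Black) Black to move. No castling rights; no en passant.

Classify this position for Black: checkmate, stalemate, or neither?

neither

Black to move; black king on c3.
In check: no.
Legal moves for Black: Nxf7, Ng6+, Kc4, Kb4, Kb3, Kc2, Kb2.
Black has 7 legal moves and is not in check → neither.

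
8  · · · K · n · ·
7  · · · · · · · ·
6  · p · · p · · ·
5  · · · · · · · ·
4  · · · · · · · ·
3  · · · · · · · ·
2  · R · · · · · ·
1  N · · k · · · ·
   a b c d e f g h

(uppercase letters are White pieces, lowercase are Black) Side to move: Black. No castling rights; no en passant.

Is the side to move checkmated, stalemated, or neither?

Black to move; black king on d1.
In check: no.
Legal moves for Black: Nh7, Nd7, Ng6, Ke1, Kc1, e5, b5.
Black has 7 legal moves and is not in check → neither.

neither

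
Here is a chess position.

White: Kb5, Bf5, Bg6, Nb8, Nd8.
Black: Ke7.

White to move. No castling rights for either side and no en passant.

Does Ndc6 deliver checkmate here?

no

After Ndc6: black king on e7; in check: yes, from the white knight on c6.
Black has 3 legal replies: Kf8, Kf6, Kd6.
In check but a legal move exists → not checkmate.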